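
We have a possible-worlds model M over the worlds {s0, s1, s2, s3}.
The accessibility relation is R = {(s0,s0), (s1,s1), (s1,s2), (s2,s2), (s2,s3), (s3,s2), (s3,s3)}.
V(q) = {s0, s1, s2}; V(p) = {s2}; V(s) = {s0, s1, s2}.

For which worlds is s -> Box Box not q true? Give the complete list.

s3

Let φ = s -> Box Box not q. Evaluate φ at each world:
  s0 (successors {s0}): φ is false.
  s1 (successors {s1, s2}): φ is false.
  s2 (successors {s2, s3}): φ is false.
  s3 (successors {s2, s3}): φ is true.
For instance, at s3:
  At s3: s is false, Box Box not q is false, so s -> Box Box not q is true.
    At s3: Box Box not q requires Box not q at every successor {s2, s3}.
      Box not q fails at s2, so Box Box not q is false at s3.
Satisfying worlds: {s3}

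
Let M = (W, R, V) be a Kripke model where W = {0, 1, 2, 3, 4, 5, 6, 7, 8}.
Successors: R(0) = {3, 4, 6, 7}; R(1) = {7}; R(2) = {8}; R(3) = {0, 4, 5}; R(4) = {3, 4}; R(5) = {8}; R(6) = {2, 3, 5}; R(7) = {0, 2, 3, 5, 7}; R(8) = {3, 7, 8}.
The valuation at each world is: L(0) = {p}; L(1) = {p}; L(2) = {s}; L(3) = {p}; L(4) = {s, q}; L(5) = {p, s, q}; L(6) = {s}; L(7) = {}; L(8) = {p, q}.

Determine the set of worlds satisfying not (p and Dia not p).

Let φ = not (p and Dia not p). Evaluate φ at each world:
  0 (successors {3, 4, 6, 7}): φ is false.
  1 (successors {7}): φ is false.
  2 (successors {8}): φ is true.
  3 (successors {0, 4, 5}): φ is false.
  4 (successors {3, 4}): φ is true.
  5 (successors {8}): φ is true.
  6 (successors {2, 3, 5}): φ is true.
  7 (successors {0, 2, 3, 5, 7}): φ is true.
  8 (successors {3, 7, 8}): φ is false.
For instance, at 3:
  At 3: p and Dia not p is true, so not (p and Dia not p) is false.
    At 3: p is true, Dia not p is true, so p and Dia not p is true.
      At 3: Dia not p requires not p at some successor in {0, 4, 5}.
        not p holds at 4, so Dia not p is true at 3.
Satisfying worlds: {2, 4, 5, 6, 7}

2, 4, 5, 6, 7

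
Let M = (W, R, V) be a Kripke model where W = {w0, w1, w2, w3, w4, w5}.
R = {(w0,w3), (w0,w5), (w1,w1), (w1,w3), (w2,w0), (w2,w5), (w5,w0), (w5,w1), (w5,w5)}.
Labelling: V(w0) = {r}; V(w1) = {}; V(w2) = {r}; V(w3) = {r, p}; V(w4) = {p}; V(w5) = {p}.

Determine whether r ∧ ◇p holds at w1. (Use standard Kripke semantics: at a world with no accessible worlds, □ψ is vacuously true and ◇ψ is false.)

At w1: r is false, ◇p is true, so r ∧ ◇p is false.
  At w1: ◇p requires p at some successor in {w1, w3}.
    p holds at w3, so ◇p is true at w1.

No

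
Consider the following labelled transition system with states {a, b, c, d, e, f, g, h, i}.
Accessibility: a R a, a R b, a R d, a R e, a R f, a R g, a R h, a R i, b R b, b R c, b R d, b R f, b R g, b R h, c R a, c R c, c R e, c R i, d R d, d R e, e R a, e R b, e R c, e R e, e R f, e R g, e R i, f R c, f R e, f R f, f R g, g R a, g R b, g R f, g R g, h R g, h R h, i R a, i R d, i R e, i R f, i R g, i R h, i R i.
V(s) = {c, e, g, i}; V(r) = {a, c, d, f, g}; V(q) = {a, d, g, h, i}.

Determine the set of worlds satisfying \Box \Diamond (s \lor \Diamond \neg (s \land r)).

a, b, c, d, e, f, g, h, i

Recall that \Box ψ holds at a world iff ψ holds at every accessible world, and \Diamond ψ holds iff ψ holds at some accessible world.
Let φ = \Box \Diamond (s \lor \Diamond \neg (s \land r)). Evaluate φ at each world:
  a (successors {a, b, d, e, f, g, h, i}): φ is true.
  b (successors {b, c, d, f, g, h}): φ is true.
  c (successors {a, c, e, i}): φ is true.
  d (successors {d, e}): φ is true.
  e (successors {a, b, c, e, f, g, i}): φ is true.
  f (successors {c, e, f, g}): φ is true.
  g (successors {a, b, f, g}): φ is true.
  h (successors {g, h}): φ is true.
  i (successors {a, d, e, f, g, h, i}): φ is true.
For instance, at b:
  At b: \Box \Diamond (s \lor \Diamond \neg (s \land r)) requires \Diamond (s \lor \Diamond \neg (s \land r)) at every successor {b, c, d, f, g, h}.
    At b: \Diamond (s \lor \Diamond \neg (s \land r)) is true.
    At c: \Diamond (s \lor \Diamond \neg (s \land r)) is true.
    At d: \Diamond (s \lor \Diamond \neg (s \land r)) is true.
    At f: \Diamond (s \lor \Diamond \neg (s \land r)) is true.
    At g: \Diamond (s \lor \Diamond \neg (s \land r)) is true.
    At h: \Diamond (s \lor \Diamond \neg (s \land r)) is true.
  So \Box \Diamond (s \lor \Diamond \neg (s \land r)) is true at b.
Satisfying worlds: {a, b, c, d, e, f, g, h, i}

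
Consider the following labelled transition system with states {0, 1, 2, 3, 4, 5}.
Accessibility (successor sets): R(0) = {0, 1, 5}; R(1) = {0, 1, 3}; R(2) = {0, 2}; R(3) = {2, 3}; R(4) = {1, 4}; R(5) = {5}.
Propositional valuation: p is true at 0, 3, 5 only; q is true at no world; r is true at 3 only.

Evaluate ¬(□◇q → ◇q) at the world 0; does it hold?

No

At 0: □◇q → ◇q is true, so ¬(□◇q → ◇q) is false.
  At 0: □◇q is false, ◇q is false, so □◇q → ◇q is true.
    At 0: □◇q requires ◇q at every successor {0, 1, 5}.
      ◇q fails at 0, so □◇q is false at 0.
    At 0: ◇q requires q at some successor in {0, 1, 5}.
      At 0: q is false.
      At 1: q is false.
      At 5: q is false.
    So ◇q is false at 0.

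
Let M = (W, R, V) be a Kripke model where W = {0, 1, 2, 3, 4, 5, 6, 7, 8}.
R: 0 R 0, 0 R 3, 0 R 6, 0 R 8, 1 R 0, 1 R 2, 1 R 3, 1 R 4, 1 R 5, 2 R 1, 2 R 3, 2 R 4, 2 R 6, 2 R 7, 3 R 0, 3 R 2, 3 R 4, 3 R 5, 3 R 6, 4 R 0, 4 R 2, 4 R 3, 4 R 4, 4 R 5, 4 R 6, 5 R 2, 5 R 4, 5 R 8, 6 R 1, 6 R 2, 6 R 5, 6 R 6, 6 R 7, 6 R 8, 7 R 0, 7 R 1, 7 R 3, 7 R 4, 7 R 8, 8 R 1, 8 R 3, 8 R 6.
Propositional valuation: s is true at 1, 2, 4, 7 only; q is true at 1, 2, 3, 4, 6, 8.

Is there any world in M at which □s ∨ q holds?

Yes

Let φ = □s ∨ q. Evaluate φ at each world:
  0 (successors {0, 3, 6, 8}): φ is false.
  1 (successors {0, 2, 3, 4, 5}): φ is true.
  2 (successors {1, 3, 4, 6, 7}): φ is true.
  3 (successors {0, 2, 4, 5, 6}): φ is true.
  4 (successors {0, 2, 3, 4, 5, 6}): φ is true.
  5 (successors {2, 4, 8}): φ is false.
  6 (successors {1, 2, 5, 6, 7, 8}): φ is true.
  7 (successors {0, 1, 3, 4, 8}): φ is false.
  8 (successors {1, 3, 6}): φ is true.
Detail at 1 (witness):
  At 1: □s is false, q is true, so □s ∨ q is true.
    At 1: □s requires s at every successor {0, 2, 3, 4, 5}.
      s fails at 0, so □s is false at 1.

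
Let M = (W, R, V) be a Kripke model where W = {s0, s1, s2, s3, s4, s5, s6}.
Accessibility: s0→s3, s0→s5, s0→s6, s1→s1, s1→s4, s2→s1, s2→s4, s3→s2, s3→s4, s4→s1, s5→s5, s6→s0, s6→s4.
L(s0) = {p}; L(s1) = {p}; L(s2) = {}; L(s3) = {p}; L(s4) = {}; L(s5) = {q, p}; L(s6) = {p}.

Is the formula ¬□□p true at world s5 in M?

At s5: □□p is true, so ¬□□p is false.
  At s5: □□p requires □p at every successor {s5}.
      At s5: □p requires p at every successor {s5}.
        At s5: p is true.
      So □p is true at s5.
  So □□p is true at s5.

No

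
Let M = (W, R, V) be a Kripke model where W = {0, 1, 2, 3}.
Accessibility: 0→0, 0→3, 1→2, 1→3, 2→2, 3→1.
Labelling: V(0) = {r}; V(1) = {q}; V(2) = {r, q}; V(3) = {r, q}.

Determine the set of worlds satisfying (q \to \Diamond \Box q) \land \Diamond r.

0, 1, 2

Recall that \Box ψ holds at a world iff ψ holds at every accessible world, and \Diamond ψ holds iff ψ holds at some accessible world.
Let φ = (q \to \Diamond \Box q) \land \Diamond r. Evaluate φ at each world:
  0 (successors {0, 3}): φ is true.
  1 (successors {2, 3}): φ is true.
  2 (successors {2}): φ is true.
  3 (successors {1}): φ is false.
For instance, at 1:
  At 1: q \to \Diamond \Box q is true, \Diamond r is true, so (q \to \Diamond \Box q) \land \Diamond r is true.
    At 1: q is true, \Diamond \Box q is true, so q \to \Diamond \Box q is true.
      At 1: \Diamond \Box q requires \Box q at some successor in {2, 3}.
        \Box q holds at 2, so \Diamond \Box q is true at 1.
    At 1: \Diamond r requires r at some successor in {2, 3}.
      r holds at 2, so \Diamond r is true at 1.
Satisfying worlds: {0, 1, 2}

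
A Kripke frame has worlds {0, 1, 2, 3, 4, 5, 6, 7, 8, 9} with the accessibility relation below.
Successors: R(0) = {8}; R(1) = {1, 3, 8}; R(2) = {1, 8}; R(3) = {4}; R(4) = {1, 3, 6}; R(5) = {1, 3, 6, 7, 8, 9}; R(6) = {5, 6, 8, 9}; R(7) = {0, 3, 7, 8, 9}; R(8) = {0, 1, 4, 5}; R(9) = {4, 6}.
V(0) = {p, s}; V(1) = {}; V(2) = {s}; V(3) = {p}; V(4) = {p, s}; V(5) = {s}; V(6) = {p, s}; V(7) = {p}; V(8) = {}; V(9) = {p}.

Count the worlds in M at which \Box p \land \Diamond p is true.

2

Let φ = \Box p \land \Diamond p. Evaluate φ at each world:
  0 (successors {8}): φ is false.
  1 (successors {1, 3, 8}): φ is false.
  2 (successors {1, 8}): φ is false.
  3 (successors {4}): φ is true.
  4 (successors {1, 3, 6}): φ is false.
  5 (successors {1, 3, 6, 7, 8, 9}): φ is false.
  6 (successors {5, 6, 8, 9}): φ is false.
  7 (successors {0, 3, 7, 8, 9}): φ is false.
  8 (successors {0, 1, 4, 5}): φ is false.
  9 (successors {4, 6}): φ is true.
For instance, at 5:
  At 5: \Box p is false, \Diamond p is true, so \Box p \land \Diamond p is false.
    At 5: \Box p requires p at every successor {1, 3, 6, 7, 8, 9}.
      p fails at 1, so \Box p is false at 5.
    At 5: \Diamond p requires p at some successor in {1, 3, 6, 7, 8, 9}.
      p holds at 3, so \Diamond p is true at 5.
Satisfying worlds: {3, 9}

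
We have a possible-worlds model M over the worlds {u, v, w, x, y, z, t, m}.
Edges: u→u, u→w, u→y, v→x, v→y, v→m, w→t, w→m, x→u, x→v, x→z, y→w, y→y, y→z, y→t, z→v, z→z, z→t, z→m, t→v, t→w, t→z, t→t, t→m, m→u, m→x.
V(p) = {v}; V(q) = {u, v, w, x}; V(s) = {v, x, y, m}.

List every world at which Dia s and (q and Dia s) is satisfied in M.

u, v, w, x

Let φ = Dia s and (q and Dia s). Evaluate φ at each world:
  u (successors {u, w, y}): φ is true.
  v (successors {x, y, m}): φ is true.
  w (successors {t, m}): φ is true.
  x (successors {u, v, z}): φ is true.
  y (successors {w, y, z, t}): φ is false.
  z (successors {v, z, t, m}): φ is false.
  t (successors {v, w, z, t, m}): φ is false.
  m (successors {u, x}): φ is false.
For instance, at z:
  At z: Dia s is true, q and Dia s is false, so Dia s and (q and Dia s) is false.
    At z: Dia s requires s at some successor in {v, z, t, m}.
      s holds at v, so Dia s is true at z.
    At z: q is false, Dia s is true, so q and Dia s is false.
      At z: Dia s requires s at some successor in {v, z, t, m}.
        s holds at v, so Dia s is true at z.
Satisfying worlds: {u, v, w, x}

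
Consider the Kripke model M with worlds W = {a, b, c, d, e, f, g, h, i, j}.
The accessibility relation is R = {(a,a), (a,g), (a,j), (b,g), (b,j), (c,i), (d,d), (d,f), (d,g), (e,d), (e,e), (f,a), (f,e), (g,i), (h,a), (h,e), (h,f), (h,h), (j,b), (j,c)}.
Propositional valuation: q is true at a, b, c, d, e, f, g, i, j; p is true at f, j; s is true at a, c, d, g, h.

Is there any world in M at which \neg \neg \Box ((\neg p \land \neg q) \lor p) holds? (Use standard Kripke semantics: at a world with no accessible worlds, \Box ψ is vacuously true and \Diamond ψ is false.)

Let φ = \neg \neg \Box ((\neg p \land \neg q) \lor p). Evaluate φ at each world:
  a (successors {a, g, j}): φ is false.
  b (successors {g, j}): φ is false.
  c (successors {i}): φ is false.
  d (successors {d, f, g}): φ is false.
  e (successors {d, e}): φ is false.
  f (successors {a, e}): φ is false.
  g (successors {i}): φ is false.
  h (successors {a, e, f, h}): φ is false.
  i (successors ∅): φ is true.
  j (successors {b, c}): φ is false.
Detail at i (witness):
  At i: \neg \Box ((\neg p \land \neg q) \lor p) is false, so \neg \neg \Box ((\neg p \land \neg q) \lor p) is true.
    At i: \Box ((\neg p \land \neg q) \lor p) is true, so \neg \Box ((\neg p \land \neg q) \lor p) is false.
      At i: no accessible worlds, so \Box ((\neg p \land \neg q) \lor p) holds vacuously.

Yes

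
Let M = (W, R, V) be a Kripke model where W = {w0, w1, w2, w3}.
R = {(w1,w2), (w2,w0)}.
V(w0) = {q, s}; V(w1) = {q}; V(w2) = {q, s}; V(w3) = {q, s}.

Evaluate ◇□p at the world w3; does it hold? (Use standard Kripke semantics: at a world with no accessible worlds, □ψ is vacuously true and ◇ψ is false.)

At w3: no accessible worlds, so ◇□p is false.

No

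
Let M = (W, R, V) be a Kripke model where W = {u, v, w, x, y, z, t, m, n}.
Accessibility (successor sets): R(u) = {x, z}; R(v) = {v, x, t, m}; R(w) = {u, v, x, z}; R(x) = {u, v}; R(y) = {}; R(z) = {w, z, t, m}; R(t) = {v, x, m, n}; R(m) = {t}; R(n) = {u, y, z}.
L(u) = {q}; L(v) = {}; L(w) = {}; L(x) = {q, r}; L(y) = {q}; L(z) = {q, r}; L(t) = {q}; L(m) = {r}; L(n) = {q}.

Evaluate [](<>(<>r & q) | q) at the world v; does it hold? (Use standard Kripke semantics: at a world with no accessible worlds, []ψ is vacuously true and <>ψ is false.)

Yes

At v: [](<>(<>r & q) | q) requires <>(<>r & q) | q at every successor {v, x, t, m}.
  At v: <>(<>r & q) | q is true.
  At x: <>(<>r & q) | q is true.
  At t: <>(<>r & q) | q is true.
  At m: <>(<>r & q) | q is true.
So [](<>(<>r & q) | q) is true at v.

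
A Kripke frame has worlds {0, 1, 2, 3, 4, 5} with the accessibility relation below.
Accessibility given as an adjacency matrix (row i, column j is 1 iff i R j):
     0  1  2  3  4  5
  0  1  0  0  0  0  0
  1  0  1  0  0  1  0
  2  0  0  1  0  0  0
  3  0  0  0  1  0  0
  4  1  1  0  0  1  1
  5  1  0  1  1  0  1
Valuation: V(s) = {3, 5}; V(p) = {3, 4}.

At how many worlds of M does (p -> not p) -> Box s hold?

2

Let φ = (p -> not p) -> Box s. Evaluate φ at each world:
  0 (successors {0}): φ is false.
  1 (successors {1, 4}): φ is false.
  2 (successors {2}): φ is false.
  3 (successors {3}): φ is true.
  4 (successors {0, 1, 4, 5}): φ is true.
  5 (successors {0, 2, 3, 5}): φ is false.
For instance, at 0:
  At 0: p -> not p is true, Box s is false, so (p -> not p) -> Box s is false.
    At 0: Box s requires s at every successor {0}.
      s fails at 0, so Box s is false at 0.
Satisfying worlds: {3, 4}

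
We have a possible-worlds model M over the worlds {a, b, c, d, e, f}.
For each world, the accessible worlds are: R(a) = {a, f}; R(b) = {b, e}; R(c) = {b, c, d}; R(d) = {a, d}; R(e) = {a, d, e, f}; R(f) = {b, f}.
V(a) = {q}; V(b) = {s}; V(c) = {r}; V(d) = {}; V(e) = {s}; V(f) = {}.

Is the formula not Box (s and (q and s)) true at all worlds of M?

Yes

Let φ = not Box (s and (q and s)). Evaluate φ at each world:
  a (successors {a, f}): φ is true.
  b (successors {b, e}): φ is true.
  c (successors {b, c, d}): φ is true.
  d (successors {a, d}): φ is true.
  e (successors {a, d, e, f}): φ is true.
  f (successors {b, f}): φ is true.
For instance, at c:
  At c: Box (s and (q and s)) is false, so not Box (s and (q and s)) is true.
    At c: Box (s and (q and s)) requires s and (q and s) at every successor {b, c, d}.
      s and (q and s) fails at b, so Box (s and (q and s)) is false at c.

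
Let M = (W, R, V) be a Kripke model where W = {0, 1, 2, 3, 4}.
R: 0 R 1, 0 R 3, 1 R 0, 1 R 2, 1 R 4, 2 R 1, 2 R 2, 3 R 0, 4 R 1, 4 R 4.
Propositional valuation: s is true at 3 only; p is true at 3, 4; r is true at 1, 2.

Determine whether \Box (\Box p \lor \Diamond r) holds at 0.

No

At 0: \Box (\Box p \lor \Diamond r) requires \Box p \lor \Diamond r at every successor {1, 3}.
  \Box p \lor \Diamond r fails at 3, so \Box (\Box p \lor \Diamond r) is false at 0.
    At 3: \Box p is false, \Diamond r is false, so \Box p \lor \Diamond r is false.
      At 3: \Box p requires p at every successor {0}.
        p fails at 0, so \Box p is false at 3.
      At 3: \Diamond r requires r at some successor in {0}.
        At 0: r is false.
      So \Diamond r is false at 3.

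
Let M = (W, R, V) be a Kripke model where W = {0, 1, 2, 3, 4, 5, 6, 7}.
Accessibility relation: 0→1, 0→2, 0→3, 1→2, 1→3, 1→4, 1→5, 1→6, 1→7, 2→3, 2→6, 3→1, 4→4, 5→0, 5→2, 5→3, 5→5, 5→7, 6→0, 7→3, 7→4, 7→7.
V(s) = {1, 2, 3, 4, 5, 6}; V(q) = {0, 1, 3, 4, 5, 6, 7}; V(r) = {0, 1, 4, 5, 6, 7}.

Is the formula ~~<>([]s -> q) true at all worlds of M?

Let φ = ~~<>([]s -> q). Evaluate φ at each world:
  0 (successors {1, 2, 3}): φ is true.
  1 (successors {2, 3, 4, 5, 6, 7}): φ is true.
  2 (successors {3, 6}): φ is true.
  3 (successors {1}): φ is true.
  4 (successors {4}): φ is true.
  5 (successors {0, 2, 3, 5, 7}): φ is true.
  6 (successors {0}): φ is true.
  7 (successors {3, 4, 7}): φ is true.
For instance, at 7:
  At 7: ~<>([]s -> q) is false, so ~~<>([]s -> q) is true.
    At 7: <>([]s -> q) is true, so ~<>([]s -> q) is false.
      At 7: <>([]s -> q) requires []s -> q at some successor in {3, 4, 7}.
        []s -> q holds at 3, so <>([]s -> q) is true at 7.

Yes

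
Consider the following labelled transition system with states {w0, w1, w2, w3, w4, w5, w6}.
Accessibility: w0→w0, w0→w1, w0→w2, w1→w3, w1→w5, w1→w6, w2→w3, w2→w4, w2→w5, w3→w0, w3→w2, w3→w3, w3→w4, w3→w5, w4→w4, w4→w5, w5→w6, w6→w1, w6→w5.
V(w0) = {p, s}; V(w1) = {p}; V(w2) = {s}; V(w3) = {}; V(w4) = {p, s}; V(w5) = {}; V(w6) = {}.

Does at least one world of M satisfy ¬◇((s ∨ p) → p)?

Let φ = ¬◇((s ∨ p) → p). Evaluate φ at each world:
  w0 (successors {w0, w1, w2}): φ is false.
  w1 (successors {w3, w5, w6}): φ is false.
  w2 (successors {w3, w4, w5}): φ is false.
  w3 (successors {w0, w2, w3, w4, w5}): φ is false.
  w4 (successors {w4, w5}): φ is false.
  w5 (successors {w6}): φ is false.
  w6 (successors {w1, w5}): φ is false.
For instance, at w5:
  At w5: ◇((s ∨ p) → p) is true, so ¬◇((s ∨ p) → p) is false.
    At w5: ◇((s ∨ p) → p) requires (s ∨ p) → p at some successor in {w6}.
      (s ∨ p) → p holds at w6, so ◇((s ∨ p) → p) is true at w5.

No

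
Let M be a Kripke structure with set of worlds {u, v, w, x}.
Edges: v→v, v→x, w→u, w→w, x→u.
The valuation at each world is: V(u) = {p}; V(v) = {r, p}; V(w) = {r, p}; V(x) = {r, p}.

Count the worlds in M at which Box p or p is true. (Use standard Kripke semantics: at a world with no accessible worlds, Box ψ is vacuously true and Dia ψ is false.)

Let φ = Box p or p. Evaluate φ at each world:
  u (successors ∅): φ is true.
  v (successors {v, x}): φ is true.
  w (successors {u, w}): φ is true.
  x (successors {u}): φ is true.
For instance, at w:
  At w: Box p is true, p is true, so Box p or p is true.
    At w: Box p requires p at every successor {u, w}.
      At u: p is true.
      At w: p is true.
    So Box p is true at w.
Satisfying worlds: {u, v, w, x}

4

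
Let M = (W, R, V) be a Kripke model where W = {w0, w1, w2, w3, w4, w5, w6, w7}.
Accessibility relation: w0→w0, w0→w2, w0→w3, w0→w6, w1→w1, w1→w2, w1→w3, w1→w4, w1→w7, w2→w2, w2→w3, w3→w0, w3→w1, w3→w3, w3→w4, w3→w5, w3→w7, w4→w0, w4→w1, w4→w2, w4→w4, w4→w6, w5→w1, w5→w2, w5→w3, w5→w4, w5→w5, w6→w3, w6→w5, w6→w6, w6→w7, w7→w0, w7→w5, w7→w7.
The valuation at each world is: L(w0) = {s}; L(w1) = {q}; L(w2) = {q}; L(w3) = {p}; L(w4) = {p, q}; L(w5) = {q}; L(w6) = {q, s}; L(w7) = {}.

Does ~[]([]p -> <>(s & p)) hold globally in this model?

No

Let φ = ~[]([]p -> <>(s & p)). Evaluate φ at each world:
  w0 (successors {w0, w2, w3, w6}): φ is false.
  w1 (successors {w1, w2, w3, w4, w7}): φ is false.
  w2 (successors {w2, w3}): φ is false.
  w3 (successors {w0, w1, w3, w4, w5, w7}): φ is false.
  w4 (successors {w0, w1, w2, w4, w6}): φ is false.
  w5 (successors {w1, w2, w3, w4, w5}): φ is false.
  w6 (successors {w3, w5, w6, w7}): φ is false.
  w7 (successors {w0, w5, w7}): φ is false.
Detail at w0 (counterexample):
  At w0: []([]p -> <>(s & p)) is true, so ~[]([]p -> <>(s & p)) is false.
    At w0: []([]p -> <>(s & p)) requires []p -> <>(s & p) at every successor {w0, w2, w3, w6}.
      At w0: []p -> <>(s & p) is true.
      At w2: []p -> <>(s & p) is true.
      At w3: []p -> <>(s & p) is true.
      At w6: []p -> <>(s & p) is true.
    So []([]p -> <>(s & p)) is true at w0.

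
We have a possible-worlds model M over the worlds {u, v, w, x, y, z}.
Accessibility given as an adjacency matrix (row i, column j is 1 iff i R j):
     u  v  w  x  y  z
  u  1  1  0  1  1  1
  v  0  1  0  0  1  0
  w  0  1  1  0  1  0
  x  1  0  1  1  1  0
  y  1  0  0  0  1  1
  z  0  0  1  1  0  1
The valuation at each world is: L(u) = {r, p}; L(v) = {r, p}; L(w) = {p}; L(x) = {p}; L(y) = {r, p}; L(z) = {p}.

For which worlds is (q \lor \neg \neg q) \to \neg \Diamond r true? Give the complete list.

u, v, w, x, y, z

Let φ = (q \lor \neg \neg q) \to \neg \Diamond r. Evaluate φ at each world:
  u (successors {u, v, x, y, z}): φ is true.
  v (successors {v, y}): φ is true.
  w (successors {v, w, y}): φ is true.
  x (successors {u, w, x, y}): φ is true.
  y (successors {u, y, z}): φ is true.
  z (successors {w, x, z}): φ is true.
For instance, at y:
  At y: q \lor \neg \neg q is false, \neg \Diamond r is false, so (q \lor \neg \neg q) \to \neg \Diamond r is true.
    At y: \Diamond r is true, so \neg \Diamond r is false.
      At y: \Diamond r requires r at some successor in {u, y, z}.
        r holds at u, so \Diamond r is true at y.
Satisfying worlds: {u, v, w, x, y, z}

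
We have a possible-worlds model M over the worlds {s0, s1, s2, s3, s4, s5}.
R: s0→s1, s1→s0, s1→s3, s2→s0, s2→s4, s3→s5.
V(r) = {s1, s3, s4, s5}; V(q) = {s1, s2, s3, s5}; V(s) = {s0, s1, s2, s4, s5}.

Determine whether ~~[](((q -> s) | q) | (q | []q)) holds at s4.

Yes

At s4: ~[](((q -> s) | q) | (q | []q)) is false, so ~~[](((q -> s) | q) | (q | []q)) is true.
  At s4: [](((q -> s) | q) | (q | []q)) is true, so ~[](((q -> s) | q) | (q | []q)) is false.
    At s4: no accessible worlds, so [](((q -> s) | q) | (q | []q)) holds vacuously.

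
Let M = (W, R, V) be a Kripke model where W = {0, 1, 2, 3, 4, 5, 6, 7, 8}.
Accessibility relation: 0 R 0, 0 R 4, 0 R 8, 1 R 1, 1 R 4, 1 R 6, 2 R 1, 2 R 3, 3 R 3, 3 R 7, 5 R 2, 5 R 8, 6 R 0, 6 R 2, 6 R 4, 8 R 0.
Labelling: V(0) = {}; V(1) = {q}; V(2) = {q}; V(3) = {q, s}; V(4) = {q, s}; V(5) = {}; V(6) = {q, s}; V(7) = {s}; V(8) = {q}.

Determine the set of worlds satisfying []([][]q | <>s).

1, 2, 3, 4, 6, 7, 8

Let φ = []([][]q | <>s). Evaluate φ at each world:
  0 (successors {0, 4, 8}): φ is false.
  1 (successors {1, 4, 6}): φ is true.
  2 (successors {1, 3}): φ is true.
  3 (successors {3, 7}): φ is true.
  4 (successors ∅): φ is true.
  5 (successors {2, 8}): φ is false.
  6 (successors {0, 2, 4}): φ is true.
  7 (successors ∅): φ is true.
  8 (successors {0}): φ is true.
For instance, at 1:
  At 1: []([][]q | <>s) requires [][]q | <>s at every successor {1, 4, 6}.
      At 1: [][]q is false, <>s is true, so [][]q | <>s is true.
      At 4: [][]q is true, <>s is false, so [][]q | <>s is true.
      At 6: [][]q is false, <>s is true, so [][]q | <>s is true.
  So []([][]q | <>s) is true at 1.
Satisfying worlds: {1, 2, 3, 4, 6, 7, 8}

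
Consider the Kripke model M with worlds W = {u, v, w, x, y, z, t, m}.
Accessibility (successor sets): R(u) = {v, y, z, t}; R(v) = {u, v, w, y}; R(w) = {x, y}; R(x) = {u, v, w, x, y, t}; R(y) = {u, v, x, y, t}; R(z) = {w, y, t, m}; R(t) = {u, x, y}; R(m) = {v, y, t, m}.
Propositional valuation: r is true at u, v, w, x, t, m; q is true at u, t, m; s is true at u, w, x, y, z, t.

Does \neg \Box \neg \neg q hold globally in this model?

Let φ = \neg \Box \neg \neg q. Evaluate φ at each world:
  u (successors {v, y, z, t}): φ is true.
  v (successors {u, v, w, y}): φ is true.
  w (successors {x, y}): φ is true.
  x (successors {u, v, w, x, y, t}): φ is true.
  y (successors {u, v, x, y, t}): φ is true.
  z (successors {w, y, t, m}): φ is true.
  t (successors {u, x, y}): φ is true.
  m (successors {v, y, t, m}): φ is true.
For instance, at w:
  At w: \Box \neg \neg q is false, so \neg \Box \neg \neg q is true.
    At w: \Box \neg \neg q requires \neg \neg q at every successor {x, y}.
      \neg \neg q fails at x, so \Box \neg \neg q is false at w.

Yes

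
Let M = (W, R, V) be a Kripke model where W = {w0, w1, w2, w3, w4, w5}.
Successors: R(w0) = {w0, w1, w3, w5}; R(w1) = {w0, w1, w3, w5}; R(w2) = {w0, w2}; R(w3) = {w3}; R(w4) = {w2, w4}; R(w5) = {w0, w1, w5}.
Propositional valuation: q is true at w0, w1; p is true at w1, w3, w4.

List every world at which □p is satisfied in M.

w3

Let φ = □p. Evaluate φ at each world:
  w0 (successors {w0, w1, w3, w5}): φ is false.
  w1 (successors {w0, w1, w3, w5}): φ is false.
  w2 (successors {w0, w2}): φ is false.
  w3 (successors {w3}): φ is true.
  w4 (successors {w2, w4}): φ is false.
  w5 (successors {w0, w1, w5}): φ is false.
For instance, at w0:
  At w0: □p requires p at every successor {w0, w1, w3, w5}.
    p fails at w0, so □p is false at w0.
Satisfying worlds: {w3}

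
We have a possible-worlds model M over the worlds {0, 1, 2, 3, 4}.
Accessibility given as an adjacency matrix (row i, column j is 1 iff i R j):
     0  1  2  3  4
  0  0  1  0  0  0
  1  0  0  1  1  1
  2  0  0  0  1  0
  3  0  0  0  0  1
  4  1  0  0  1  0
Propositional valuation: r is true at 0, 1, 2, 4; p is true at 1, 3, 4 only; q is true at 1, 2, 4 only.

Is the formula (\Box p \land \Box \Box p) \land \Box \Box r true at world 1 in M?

No

At 1: \Box p \land \Box \Box p is false, \Box \Box r is false, so (\Box p \land \Box \Box p) \land \Box \Box r is false.
  At 1: \Box p is false, \Box \Box p is false, so \Box p \land \Box \Box p is false.
    At 1: \Box p requires p at every successor {2, 3, 4}.
      p fails at 2, so \Box p is false at 1.
    At 1: \Box \Box p requires \Box p at every successor {2, 3, 4}.
      \Box p fails at 4, so \Box \Box p is false at 1.
  At 1: \Box \Box r requires \Box r at every successor {2, 3, 4}.
    \Box r fails at 2, so \Box \Box r is false at 1.
      At 2: \Box r requires r at every successor {3}.
        r fails at 3, so \Box r is false at 2.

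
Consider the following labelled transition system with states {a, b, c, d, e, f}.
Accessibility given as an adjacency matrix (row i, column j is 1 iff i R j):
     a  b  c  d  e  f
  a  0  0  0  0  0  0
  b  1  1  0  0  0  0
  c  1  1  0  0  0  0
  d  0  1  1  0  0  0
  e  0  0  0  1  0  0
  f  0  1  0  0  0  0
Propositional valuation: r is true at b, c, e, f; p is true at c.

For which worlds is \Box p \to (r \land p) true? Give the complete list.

Let φ = \Box p \to (r \land p). Evaluate φ at each world:
  a (successors ∅): φ is false.
  b (successors {a, b}): φ is true.
  c (successors {a, b}): φ is true.
  d (successors {b, c}): φ is true.
  e (successors {d}): φ is true.
  f (successors {b}): φ is true.
For instance, at e:
  At e: \Box p is false, r \land p is false, so \Box p \to (r \land p) is true.
    At e: \Box p requires p at every successor {d}.
      p fails at d, so \Box p is false at e.
Satisfying worlds: {b, c, d, e, f}

b, c, d, e, f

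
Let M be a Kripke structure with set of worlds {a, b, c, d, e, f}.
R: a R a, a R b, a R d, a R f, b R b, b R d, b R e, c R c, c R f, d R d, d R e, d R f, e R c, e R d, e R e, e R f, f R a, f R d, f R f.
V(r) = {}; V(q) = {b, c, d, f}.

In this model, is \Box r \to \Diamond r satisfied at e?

At e: \Box r is false, \Diamond r is false, so \Box r \to \Diamond r is true.
  At e: \Box r requires r at every successor {c, d, e, f}.
    r fails at c, so \Box r is false at e.
  At e: \Diamond r requires r at some successor in {c, d, e, f}.
    At c: r is false.
    At d: r is false.
    At e: r is false.
    At f: r is false.
  So \Diamond r is false at e.

Yes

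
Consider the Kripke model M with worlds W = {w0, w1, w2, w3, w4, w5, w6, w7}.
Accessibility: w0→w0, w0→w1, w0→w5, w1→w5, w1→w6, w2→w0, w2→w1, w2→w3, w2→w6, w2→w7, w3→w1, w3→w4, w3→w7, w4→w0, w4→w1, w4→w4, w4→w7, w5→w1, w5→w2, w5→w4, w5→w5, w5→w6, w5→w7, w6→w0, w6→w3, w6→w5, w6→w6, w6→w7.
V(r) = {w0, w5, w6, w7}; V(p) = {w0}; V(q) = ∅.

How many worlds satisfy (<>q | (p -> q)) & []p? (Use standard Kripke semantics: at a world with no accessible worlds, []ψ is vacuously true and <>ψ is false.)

Let φ = (<>q | (p -> q)) & []p. Evaluate φ at each world:
  w0 (successors {w0, w1, w5}): φ is false.
  w1 (successors {w5, w6}): φ is false.
  w2 (successors {w0, w1, w3, w6, w7}): φ is false.
  w3 (successors {w1, w4, w7}): φ is false.
  w4 (successors {w0, w1, w4, w7}): φ is false.
  w5 (successors {w1, w2, w4, w5, w6, w7}): φ is false.
  w6 (successors {w0, w3, w5, w6, w7}): φ is false.
  w7 (successors ∅): φ is true.
For instance, at w4:
  At w4: <>q | (p -> q) is true, []p is false, so (<>q | (p -> q)) & []p is false.
    At w4: <>q is false, p -> q is true, so <>q | (p -> q) is true.
      At w4: <>q requires q at some successor in {w0, w1, w4, w7}.
        At w0: q is false.
        At w1: q is false.
        At w4: q is false.
        At w7: q is false.
      So <>q is false at w4.
    At w4: []p requires p at every successor {w0, w1, w4, w7}.
      p fails at w1, so []p is false at w4.
Satisfying worlds: {w7}

1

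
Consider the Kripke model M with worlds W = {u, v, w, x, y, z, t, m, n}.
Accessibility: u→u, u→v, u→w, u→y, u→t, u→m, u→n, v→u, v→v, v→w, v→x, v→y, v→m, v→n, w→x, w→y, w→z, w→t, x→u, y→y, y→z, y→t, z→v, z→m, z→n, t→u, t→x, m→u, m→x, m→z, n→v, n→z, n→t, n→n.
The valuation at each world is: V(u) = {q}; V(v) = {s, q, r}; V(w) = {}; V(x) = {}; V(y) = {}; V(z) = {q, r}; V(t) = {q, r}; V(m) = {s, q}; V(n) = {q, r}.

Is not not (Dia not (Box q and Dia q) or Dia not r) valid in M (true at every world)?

Yes

Recall that Box ψ holds at a world iff ψ holds at every accessible world, and Dia ψ holds iff ψ holds at some accessible world.
Let φ = not not (Dia not (Box q and Dia q) or Dia not r). Evaluate φ at each world:
  u (successors {u, v, w, y, t, m, n}): φ is true.
  v (successors {u, v, w, x, y, m, n}): φ is true.
  w (successors {x, y, z, t}): φ is true.
  x (successors {u}): φ is true.
  y (successors {y, z, t}): φ is true.
  z (successors {v, m, n}): φ is true.
  t (successors {u, x}): φ is true.
  m (successors {u, x, z}): φ is true.
  n (successors {v, z, t, n}): φ is true.
For instance, at y:
  At y: not (Dia not (Box q and Dia q) or Dia not r) is false, so not not (Dia not (Box q and Dia q) or Dia not r) is true.
    At y: Dia not (Box q and Dia q) or Dia not r is true, so not (Dia not (Box q and Dia q) or Dia not r) is false.
      At y: Dia not (Box q and Dia q) is true, Dia not r is true, so Dia not (Box q and Dia q) or Dia not r is true.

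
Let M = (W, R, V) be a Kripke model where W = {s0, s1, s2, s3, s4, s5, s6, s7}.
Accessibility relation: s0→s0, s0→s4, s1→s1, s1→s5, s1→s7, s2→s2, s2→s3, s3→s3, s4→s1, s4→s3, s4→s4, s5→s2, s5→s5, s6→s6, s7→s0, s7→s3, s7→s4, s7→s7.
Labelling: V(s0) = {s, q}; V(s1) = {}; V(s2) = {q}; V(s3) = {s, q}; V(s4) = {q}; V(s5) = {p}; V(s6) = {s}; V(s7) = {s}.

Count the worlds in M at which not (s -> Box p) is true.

4

Recall that Box ψ holds at a world iff ψ holds at every accessible world, and Dia ψ holds iff ψ holds at some accessible world.
Let φ = not (s -> Box p). Evaluate φ at each world:
  s0 (successors {s0, s4}): φ is true.
  s1 (successors {s1, s5, s7}): φ is false.
  s2 (successors {s2, s3}): φ is false.
  s3 (successors {s3}): φ is true.
  s4 (successors {s1, s3, s4}): φ is false.
  s5 (successors {s2, s5}): φ is false.
  s6 (successors {s6}): φ is true.
  s7 (successors {s0, s3, s4, s7}): φ is true.
For instance, at s6:
  At s6: s -> Box p is false, so not (s -> Box p) is true.
    At s6: s is true, Box p is false, so s -> Box p is false.
      At s6: Box p requires p at every successor {s6}.
        p fails at s6, so Box p is false at s6.
Satisfying worlds: {s0, s3, s6, s7}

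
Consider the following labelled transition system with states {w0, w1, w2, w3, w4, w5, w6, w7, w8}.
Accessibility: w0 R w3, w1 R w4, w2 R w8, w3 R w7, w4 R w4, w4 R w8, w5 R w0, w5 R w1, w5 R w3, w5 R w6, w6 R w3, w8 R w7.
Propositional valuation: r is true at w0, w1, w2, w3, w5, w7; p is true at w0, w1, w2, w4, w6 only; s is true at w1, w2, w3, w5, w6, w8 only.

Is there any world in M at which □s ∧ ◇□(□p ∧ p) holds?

Recall that □ψ holds at a world iff ψ holds at every accessible world, and ◇ψ holds iff ψ holds at some accessible world.
Let φ = □s ∧ ◇□(□p ∧ p). Evaluate φ at each world:
  w0 (successors {w3}): φ is false.
  w1 (successors {w4}): φ is false.
  w2 (successors {w8}): φ is false.
  w3 (successors {w7}): φ is false.
  w4 (successors {w4, w8}): φ is false.
  w5 (successors {w0, w1, w3, w6}): φ is false.
  w6 (successors {w3}): φ is false.
  w7 (successors ∅): φ is false.
  w8 (successors {w7}): φ is false.
For instance, at w8:
  At w8: □s is false, ◇□(□p ∧ p) is true, so □s ∧ ◇□(□p ∧ p) is false.
    At w8: □s requires s at every successor {w7}.
      s fails at w7, so □s is false at w8.
    At w8: ◇□(□p ∧ p) requires □(□p ∧ p) at some successor in {w7}.
      □(□p ∧ p) holds at w7, so ◇□(□p ∧ p) is true at w8.

No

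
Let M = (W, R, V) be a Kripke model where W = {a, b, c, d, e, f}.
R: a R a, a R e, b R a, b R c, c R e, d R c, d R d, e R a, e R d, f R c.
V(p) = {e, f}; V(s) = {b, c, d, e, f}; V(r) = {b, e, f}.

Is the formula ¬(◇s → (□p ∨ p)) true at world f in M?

No

Recall that □ψ holds at a world iff ψ holds at every accessible world, and ◇ψ holds iff ψ holds at some accessible world.
At f: ◇s → (□p ∨ p) is true, so ¬(◇s → (□p ∨ p)) is false.
  At f: ◇s is true, □p ∨ p is true, so ◇s → (□p ∨ p) is true.
    At f: ◇s requires s at some successor in {c}.
      s holds at c, so ◇s is true at f.
    At f: □p is false, p is true, so □p ∨ p is true.
      At f: □p requires p at every successor {c}.
        p fails at c, so □p is false at f.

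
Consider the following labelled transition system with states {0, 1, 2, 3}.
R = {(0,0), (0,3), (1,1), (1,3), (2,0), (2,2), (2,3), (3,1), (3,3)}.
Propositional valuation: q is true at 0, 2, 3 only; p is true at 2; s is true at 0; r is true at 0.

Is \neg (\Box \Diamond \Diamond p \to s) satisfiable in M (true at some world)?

No

Let φ = \neg (\Box \Diamond \Diamond p \to s). Evaluate φ at each world:
  0 (successors {0, 3}): φ is false.
  1 (successors {1, 3}): φ is false.
  2 (successors {0, 2, 3}): φ is false.
  3 (successors {1, 3}): φ is false.
For instance, at 1:
  At 1: \Box \Diamond \Diamond p \to s is true, so \neg (\Box \Diamond \Diamond p \to s) is false.
    At 1: \Box \Diamond \Diamond p is false, s is false, so \Box \Diamond \Diamond p \to s is true.
      At 1: \Box \Diamond \Diamond p requires \Diamond \Diamond p at every successor {1, 3}.
        \Diamond \Diamond p fails at 1, so \Box \Diamond \Diamond p is false at 1.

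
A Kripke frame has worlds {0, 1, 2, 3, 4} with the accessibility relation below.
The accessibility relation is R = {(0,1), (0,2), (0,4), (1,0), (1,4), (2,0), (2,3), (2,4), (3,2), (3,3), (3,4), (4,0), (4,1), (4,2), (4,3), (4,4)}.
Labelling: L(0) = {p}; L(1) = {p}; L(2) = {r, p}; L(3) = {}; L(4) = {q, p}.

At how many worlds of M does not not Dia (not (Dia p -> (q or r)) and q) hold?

Let φ = not not Dia (not (Dia p -> (q or r)) and q). Evaluate φ at each world:
  0 (successors {1, 2, 4}): φ is false.
  1 (successors {0, 4}): φ is false.
  2 (successors {0, 3, 4}): φ is false.
  3 (successors {2, 3, 4}): φ is false.
  4 (successors {0, 1, 2, 3, 4}): φ is false.
For instance, at 1:
  At 1: not Dia (not (Dia p -> (q or r)) and q) is true, so not not Dia (not (Dia p -> (q or r)) and q) is false.
    At 1: Dia (not (Dia p -> (q or r)) and q) is false, so not Dia (not (Dia p -> (q or r)) and q) is true.
      At 1: Dia (not (Dia p -> (q or r)) and q) requires not (Dia p -> (q or r)) and q at some successor in {0, 4}.
        At 0: not (Dia p -> (q or r)) and q is false.
        At 4: not (Dia p -> (q or r)) and q is false.
      So Dia (not (Dia p -> (q or r)) and q) is false at 1.
Satisfying worlds: none.

0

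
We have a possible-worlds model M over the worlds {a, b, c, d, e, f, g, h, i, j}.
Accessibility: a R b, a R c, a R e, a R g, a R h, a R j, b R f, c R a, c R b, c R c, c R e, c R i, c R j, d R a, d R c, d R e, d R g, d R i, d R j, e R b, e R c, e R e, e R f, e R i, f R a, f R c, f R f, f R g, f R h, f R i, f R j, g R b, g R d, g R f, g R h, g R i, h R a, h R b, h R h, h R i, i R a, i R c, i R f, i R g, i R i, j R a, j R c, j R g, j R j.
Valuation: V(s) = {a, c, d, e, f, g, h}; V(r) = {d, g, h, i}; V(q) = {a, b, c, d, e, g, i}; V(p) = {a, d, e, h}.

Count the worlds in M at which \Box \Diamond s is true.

Recall that \Box ψ holds at a world iff ψ holds at every accessible world, and \Diamond ψ holds iff ψ holds at some accessible world.
Let φ = \Box \Diamond s. Evaluate φ at each world:
  a (successors {b, c, e, g, h, j}): φ is true.
  b (successors {f}): φ is true.
  c (successors {a, b, c, e, i, j}): φ is true.
  d (successors {a, c, e, g, i, j}): φ is true.
  e (successors {b, c, e, f, i}): φ is true.
  f (successors {a, c, f, g, h, i, j}): φ is true.
  g (successors {b, d, f, h, i}): φ is true.
  h (successors {a, b, h, i}): φ is true.
  i (successors {a, c, f, g, i}): φ is true.
  j (successors {a, c, g, j}): φ is true.
For instance, at d:
  At d: \Box \Diamond s requires \Diamond s at every successor {a, c, e, g, i, j}.
    At a: \Diamond s is true.
    At c: \Diamond s is true.
    At e: \Diamond s is true.
    At g: \Diamond s is true.
    At i: \Diamond s is true.
    At j: \Diamond s is true.
  So \Box \Diamond s is true at d.
Satisfying worlds: {a, b, c, d, e, f, g, h, i, j}

10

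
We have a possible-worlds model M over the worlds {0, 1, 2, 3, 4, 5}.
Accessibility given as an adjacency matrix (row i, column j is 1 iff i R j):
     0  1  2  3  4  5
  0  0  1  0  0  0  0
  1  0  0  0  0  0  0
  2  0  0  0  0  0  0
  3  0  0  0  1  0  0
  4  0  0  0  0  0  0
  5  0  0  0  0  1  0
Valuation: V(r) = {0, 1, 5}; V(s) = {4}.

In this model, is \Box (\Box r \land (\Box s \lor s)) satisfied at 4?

Recall that \Box ψ holds at a world iff ψ holds at every accessible world, and \Diamond ψ holds iff ψ holds at some accessible world.
At 4: no accessible worlds, so \Box (\Box r \land (\Box s \lor s)) holds vacuously.

Yes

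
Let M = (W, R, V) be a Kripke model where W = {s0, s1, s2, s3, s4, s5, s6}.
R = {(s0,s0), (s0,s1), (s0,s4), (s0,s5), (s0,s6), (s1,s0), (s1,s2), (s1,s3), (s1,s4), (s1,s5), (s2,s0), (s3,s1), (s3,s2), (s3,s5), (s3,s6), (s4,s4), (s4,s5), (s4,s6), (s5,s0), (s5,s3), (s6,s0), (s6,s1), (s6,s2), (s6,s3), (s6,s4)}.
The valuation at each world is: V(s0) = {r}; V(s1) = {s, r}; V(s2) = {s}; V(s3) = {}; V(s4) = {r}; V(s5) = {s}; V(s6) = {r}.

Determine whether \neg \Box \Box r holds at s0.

Yes

At s0: \Box \Box r is false, so \neg \Box \Box r is true.
  At s0: \Box \Box r requires \Box r at every successor {s0, s1, s4, s5, s6}.
    \Box r fails at s0, so \Box \Box r is false at s0.
      At s0: \Box r requires r at every successor {s0, s1, s4, s5, s6}.
        r fails at s5, so \Box r is false at s0.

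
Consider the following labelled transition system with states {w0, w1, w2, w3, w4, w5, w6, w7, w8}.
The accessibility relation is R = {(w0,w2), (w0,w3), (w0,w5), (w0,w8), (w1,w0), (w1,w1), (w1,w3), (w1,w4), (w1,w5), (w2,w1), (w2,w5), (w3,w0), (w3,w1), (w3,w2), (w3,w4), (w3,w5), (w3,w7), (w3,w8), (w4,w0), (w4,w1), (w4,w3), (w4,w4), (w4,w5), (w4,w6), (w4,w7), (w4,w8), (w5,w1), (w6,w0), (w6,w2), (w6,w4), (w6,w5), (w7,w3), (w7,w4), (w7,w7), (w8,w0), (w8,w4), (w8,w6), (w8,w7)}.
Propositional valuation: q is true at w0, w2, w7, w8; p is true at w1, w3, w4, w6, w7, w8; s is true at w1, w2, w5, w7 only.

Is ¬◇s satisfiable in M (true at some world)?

No

Let φ = ¬◇s. Evaluate φ at each world:
  w0 (successors {w2, w3, w5, w8}): φ is false.
  w1 (successors {w0, w1, w3, w4, w5}): φ is false.
  w2 (successors {w1, w5}): φ is false.
  w3 (successors {w0, w1, w2, w4, w5, w7, w8}): φ is false.
  w4 (successors {w0, w1, w3, w4, w5, w6, w7, w8}): φ is false.
  w5 (successors {w1}): φ is false.
  w6 (successors {w0, w2, w4, w5}): φ is false.
  w7 (successors {w3, w4, w7}): φ is false.
  w8 (successors {w0, w4, w6, w7}): φ is false.
For instance, at w2:
  At w2: ◇s is true, so ¬◇s is false.
    At w2: ◇s requires s at some successor in {w1, w5}.
      s holds at w1, so ◇s is true at w2.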